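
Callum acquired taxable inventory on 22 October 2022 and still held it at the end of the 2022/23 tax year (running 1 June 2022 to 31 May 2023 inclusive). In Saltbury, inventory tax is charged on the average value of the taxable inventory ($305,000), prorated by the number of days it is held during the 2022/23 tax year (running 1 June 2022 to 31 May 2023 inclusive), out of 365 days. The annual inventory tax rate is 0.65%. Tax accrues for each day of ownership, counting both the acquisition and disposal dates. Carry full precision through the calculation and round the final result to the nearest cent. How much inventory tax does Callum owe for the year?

Days held (22 October 2022 – 31 May 2023): 222 out of 365
Tax = $305,000 × 0.65% × 222/365 = $1,205.7945

$1,205.79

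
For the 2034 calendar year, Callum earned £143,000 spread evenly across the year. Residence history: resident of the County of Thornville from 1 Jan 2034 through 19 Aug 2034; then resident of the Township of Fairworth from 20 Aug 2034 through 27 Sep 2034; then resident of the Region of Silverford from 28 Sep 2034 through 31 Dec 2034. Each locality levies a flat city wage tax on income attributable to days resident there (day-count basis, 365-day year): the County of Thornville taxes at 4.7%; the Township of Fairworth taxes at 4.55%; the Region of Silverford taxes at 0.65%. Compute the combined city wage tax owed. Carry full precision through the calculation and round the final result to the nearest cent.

The County of Thornville, 1 Jan – 19 Aug 2034: 231 days → £143,000 × 4.7% × 231/365 = £4,253.5644
The Township of Fairworth, 20 Aug – 27 Sep 2034: 39 days → £143,000 × 4.55% × 39/365 = £695.2151
The Region of Silverford, 28 Sep – 31 Dec 2034: 95 days → £143,000 × 0.65% × 95/365 = £241.9247
Total = £5,190.7041

£5,190.70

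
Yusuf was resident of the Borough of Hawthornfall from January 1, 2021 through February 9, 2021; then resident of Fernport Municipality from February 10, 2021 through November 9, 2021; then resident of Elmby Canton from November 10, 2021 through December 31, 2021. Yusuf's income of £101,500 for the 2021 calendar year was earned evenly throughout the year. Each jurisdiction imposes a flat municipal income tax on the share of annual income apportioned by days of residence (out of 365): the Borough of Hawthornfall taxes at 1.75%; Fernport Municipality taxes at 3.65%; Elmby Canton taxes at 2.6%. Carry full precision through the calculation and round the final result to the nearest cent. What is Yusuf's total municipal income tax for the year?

£3,341.57

The Borough of Hawthornfall, January 1 – February 9, 2021: 40 days → £101,500 × 1.75% × 40/365 = £194.6575
Fernport Municipality, February 10 – November 9, 2021: 273 days → £101,500 × 3.65% × 273/365 = £2,770.9500
Elmby Canton, November 10 – December 31, 2021: 52 days → £101,500 × 2.6% × 52/365 = £375.9671
Total = £3,341.5747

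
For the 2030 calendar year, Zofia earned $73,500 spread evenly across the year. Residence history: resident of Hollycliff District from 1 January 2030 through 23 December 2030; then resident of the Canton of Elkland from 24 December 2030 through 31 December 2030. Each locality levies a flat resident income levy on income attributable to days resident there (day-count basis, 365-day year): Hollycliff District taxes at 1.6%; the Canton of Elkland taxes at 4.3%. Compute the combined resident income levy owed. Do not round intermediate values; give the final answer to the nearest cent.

Hollycliff District, 1 January – 23 December 2030: 357 days → $73,500 × 1.6% × 357/365 = $1,150.2247
The Canton of Elkland, 24 December – 31 December 2030: 8 days → $73,500 × 4.3% × 8/365 = $69.2712
Total = $1,219.4959

$1,219.50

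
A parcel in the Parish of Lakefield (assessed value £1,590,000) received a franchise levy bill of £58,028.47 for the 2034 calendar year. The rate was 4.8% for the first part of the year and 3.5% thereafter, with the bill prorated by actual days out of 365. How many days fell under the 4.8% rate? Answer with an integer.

42 days

Let d = days at the first rate; then 365 − d days at the second rate.
£1,590,000 × [4.8%·d + 3.5%·(365−d)] / 365 = £58,028.47
Solving gives d = 42, so the new rate took effect on February 12, 2034.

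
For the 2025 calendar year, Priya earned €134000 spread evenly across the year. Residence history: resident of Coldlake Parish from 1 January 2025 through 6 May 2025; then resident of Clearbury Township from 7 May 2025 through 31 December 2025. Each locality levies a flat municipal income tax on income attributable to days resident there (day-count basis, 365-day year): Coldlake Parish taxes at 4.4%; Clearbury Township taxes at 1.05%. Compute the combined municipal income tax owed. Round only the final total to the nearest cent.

€2956.63

Coldlake Parish, 1 January – 6 May 2025: 126 days → €134000 × 4.4% × 126/365 = €2035.3315
Clearbury Township, 7 May – 31 December 2025: 239 days → €134000 × 1.05% × 239/365 = €921.2959
Total = €2956.6274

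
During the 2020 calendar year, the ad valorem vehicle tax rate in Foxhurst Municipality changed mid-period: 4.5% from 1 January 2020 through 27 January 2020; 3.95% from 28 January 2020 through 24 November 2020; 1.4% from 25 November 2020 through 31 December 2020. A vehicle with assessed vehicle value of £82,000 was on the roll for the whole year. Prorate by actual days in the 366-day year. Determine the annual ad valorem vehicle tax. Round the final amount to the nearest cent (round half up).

1 January – 27 January 2020: 27 days at 4.5% → £82,000 × 4.5% × 27/366 = £272.2131
28 January – 24 November 2020: 302 days at 3.95% → £82,000 × 3.95% × 302/366 = £2,672.6175
25 November – 31 December 2020: 37 days at 1.4% → £82,000 × 1.4% × 37/366 = £116.0546
Total = £3,060.8852

£3,060.89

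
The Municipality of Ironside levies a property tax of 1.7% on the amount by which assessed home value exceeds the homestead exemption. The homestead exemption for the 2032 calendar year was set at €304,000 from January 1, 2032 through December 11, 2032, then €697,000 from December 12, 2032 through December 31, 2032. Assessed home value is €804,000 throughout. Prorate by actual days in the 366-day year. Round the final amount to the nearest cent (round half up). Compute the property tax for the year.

January 1 – December 11, 2032: 346 days, exemption €304,000 → (€804,000 − €304,000) × 1.7% × 346/366 = €8,035.5191
December 12 – December 31, 2032: 20 days, exemption €697,000 → (€804,000 − €697,000) × 1.7% × 20/366 = €99.3989
Total = €8,134.9180

€8,134.92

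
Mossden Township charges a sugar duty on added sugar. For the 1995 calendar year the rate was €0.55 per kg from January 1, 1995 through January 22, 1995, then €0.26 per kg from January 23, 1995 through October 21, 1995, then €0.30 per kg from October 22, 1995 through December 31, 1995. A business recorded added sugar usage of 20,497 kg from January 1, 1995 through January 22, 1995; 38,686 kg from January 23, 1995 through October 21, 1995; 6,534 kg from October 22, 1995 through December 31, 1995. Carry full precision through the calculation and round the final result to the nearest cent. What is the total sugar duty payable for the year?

January 1 – January 22, 1995: 20,497 kg at €0.55/kg → €11,273.35
January 23 – October 21, 1995: 38,686 kg at €0.26/kg → €10,058.36
October 22 – December 31, 1995: 6,534 kg at €0.30/kg → €1,960.20

€23,291.91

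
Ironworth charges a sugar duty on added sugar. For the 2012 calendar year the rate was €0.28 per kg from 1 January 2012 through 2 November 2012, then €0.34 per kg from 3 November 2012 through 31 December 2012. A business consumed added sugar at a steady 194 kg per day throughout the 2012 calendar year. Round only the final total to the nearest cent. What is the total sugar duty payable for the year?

€20567.88

1 January – 2 November 2012: 307 days × 194 kg/day = 59,558 kg at €0.28/kg → €16676.24
3 November – 31 December 2012: 59 days × 194 kg/day = 11,446 kg at €0.34/kg → €3891.64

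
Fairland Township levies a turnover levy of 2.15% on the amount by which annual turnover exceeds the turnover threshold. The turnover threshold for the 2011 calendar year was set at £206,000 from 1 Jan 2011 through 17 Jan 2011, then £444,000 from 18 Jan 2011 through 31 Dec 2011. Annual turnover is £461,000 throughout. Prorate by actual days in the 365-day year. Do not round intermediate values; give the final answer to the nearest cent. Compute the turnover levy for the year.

£603.83

1 Jan – 17 Jan 2011: 17 days, exemption £206,000 → (£461,000 − £206,000) × 2.15% × 17/365 = £255.3493
18 Jan – 31 Dec 2011: 348 days, exemption £444,000 → (£461,000 − £444,000) × 2.15% × 348/365 = £348.4767
Total = £603.8260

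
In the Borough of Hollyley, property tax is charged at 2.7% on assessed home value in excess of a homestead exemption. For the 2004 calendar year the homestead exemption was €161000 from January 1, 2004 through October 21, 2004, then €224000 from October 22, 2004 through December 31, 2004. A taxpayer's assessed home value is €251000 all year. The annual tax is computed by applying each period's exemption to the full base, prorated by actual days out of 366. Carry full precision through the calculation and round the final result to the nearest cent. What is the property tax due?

€2100.02

January 1 – October 21, 2004: 295 days, exemption €161000 → (€251000 − €161000) × 2.7% × 295/366 = €1958.6066
October 22 – December 31, 2004: 71 days, exemption €224000 → (€251000 − €224000) × 2.7% × 71/366 = €141.4180
Total = €2100.0246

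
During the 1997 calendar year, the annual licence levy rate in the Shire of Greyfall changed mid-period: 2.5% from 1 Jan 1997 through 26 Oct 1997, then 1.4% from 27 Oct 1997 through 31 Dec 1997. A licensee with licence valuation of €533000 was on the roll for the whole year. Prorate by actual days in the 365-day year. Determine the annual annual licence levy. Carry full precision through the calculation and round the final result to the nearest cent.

1 Jan – 26 Oct 1997: 299 days at 2.5% → €533000 × 2.5% × 299/365 = €10915.5479
27 Oct – 31 Dec 1997: 66 days at 1.4% → €533000 × 1.4% × 66/365 = €1349.2932
Total = €12264.8411

€12264.84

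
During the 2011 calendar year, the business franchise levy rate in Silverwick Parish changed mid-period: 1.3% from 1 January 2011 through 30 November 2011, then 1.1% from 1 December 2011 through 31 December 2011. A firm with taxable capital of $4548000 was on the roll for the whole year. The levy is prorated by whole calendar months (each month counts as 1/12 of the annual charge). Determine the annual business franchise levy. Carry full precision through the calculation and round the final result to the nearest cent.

1 January – 30 November 2011: 11 months at 1.3% → $4548000 × 1.3% × 11/12 = $54197.0000
1 December – 31 December 2011: 1 month at 1.1% → $4548000 × 1.1% × 1/12 = $4169.0000
Total = $58366.0000

$58366.00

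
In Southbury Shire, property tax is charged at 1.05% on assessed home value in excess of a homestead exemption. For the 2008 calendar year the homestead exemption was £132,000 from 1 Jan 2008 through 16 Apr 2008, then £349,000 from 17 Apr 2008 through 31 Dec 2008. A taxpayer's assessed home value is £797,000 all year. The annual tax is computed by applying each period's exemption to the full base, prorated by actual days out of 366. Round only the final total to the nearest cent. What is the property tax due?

£5,370.12

1 Jan – 16 Apr 2008: 107 days, exemption £132,000 → (£797,000 − £132,000) × 1.05% × 107/366 = £2,041.3320
17 Apr – 31 Dec 2008: 259 days, exemption £349,000 → (£797,000 − £349,000) × 1.05% × 259/366 = £3,328.7869
Total = £5,370.1189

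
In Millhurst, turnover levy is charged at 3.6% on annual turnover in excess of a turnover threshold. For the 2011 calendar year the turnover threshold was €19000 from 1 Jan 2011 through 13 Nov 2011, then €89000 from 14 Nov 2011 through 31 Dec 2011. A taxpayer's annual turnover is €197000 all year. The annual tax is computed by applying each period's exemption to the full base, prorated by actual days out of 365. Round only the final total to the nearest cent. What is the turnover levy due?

1 Jan – 13 Nov 2011: 317 days, exemption €19000 → (€197000 − €19000) × 3.6% × 317/365 = €5565.3041
14 Nov – 31 Dec 2011: 48 days, exemption €89000 → (€197000 − €89000) × 3.6% × 48/365 = €511.2986
Total = €6076.6027

€6076.60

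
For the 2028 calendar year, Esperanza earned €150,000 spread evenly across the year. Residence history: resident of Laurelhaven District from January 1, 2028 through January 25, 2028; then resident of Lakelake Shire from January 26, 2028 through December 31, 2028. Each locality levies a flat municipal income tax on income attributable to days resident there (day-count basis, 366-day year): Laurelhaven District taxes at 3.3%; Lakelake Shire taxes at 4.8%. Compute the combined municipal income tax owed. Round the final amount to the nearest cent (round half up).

€7,046.31

Laurelhaven District, January 1 – January 25, 2028: 25 days → €150,000 × 3.3% × 25/366 = €338.1148
Lakelake Shire, January 26 – December 31, 2028: 341 days → €150,000 × 4.8% × 341/366 = €6,708.1967
Total = €7,046.3115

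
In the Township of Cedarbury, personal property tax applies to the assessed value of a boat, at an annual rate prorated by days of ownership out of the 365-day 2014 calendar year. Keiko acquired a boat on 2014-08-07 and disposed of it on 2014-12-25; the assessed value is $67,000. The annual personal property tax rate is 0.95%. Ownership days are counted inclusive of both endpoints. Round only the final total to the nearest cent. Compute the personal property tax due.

$245.88

Days held (2014-08-07 to 2014-12-25): 141 out of 365
Tax = $67,000 × 0.95% × 141/365 = $245.8808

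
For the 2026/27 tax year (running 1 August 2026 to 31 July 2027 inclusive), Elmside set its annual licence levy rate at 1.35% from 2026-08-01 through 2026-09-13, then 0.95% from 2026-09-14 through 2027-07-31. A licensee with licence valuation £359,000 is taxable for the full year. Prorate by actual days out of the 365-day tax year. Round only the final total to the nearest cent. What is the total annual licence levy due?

2026-08-01 to 2026-09-13: 44 days at 1.35% → £359,000 × 1.35% × 44/365 = £584.2356
2026-09-14 to 2027-07-31: 321 days at 0.95% → £359,000 × 0.95% × 321/365 = £2,999.3712
Total = £3,583.6068

£3,583.61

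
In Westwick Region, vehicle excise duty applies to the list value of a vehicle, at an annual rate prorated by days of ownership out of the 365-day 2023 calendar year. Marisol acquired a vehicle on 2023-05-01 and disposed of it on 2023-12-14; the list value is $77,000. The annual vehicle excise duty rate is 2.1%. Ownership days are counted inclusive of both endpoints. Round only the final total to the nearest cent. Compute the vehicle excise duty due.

Days held (2023-05-01 to 2023-12-14): 228 out of 365
Tax = $77,000 × 2.1% × 228/365 = $1,010.0712

$1,010.07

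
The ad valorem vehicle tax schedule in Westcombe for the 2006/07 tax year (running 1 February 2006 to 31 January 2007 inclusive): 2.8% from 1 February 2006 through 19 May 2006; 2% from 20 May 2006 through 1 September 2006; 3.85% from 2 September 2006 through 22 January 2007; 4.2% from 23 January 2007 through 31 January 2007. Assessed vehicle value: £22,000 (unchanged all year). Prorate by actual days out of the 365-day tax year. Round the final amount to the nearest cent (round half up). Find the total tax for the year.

£663.47

1 February – 19 May 2006: 108 days at 2.8% → £22,000 × 2.8% × 108/365 = £182.2685
20 May – 1 September 2006: 105 days at 2% → £22,000 × 2% × 105/365 = £126.5753
2 September 2006 – 22 January 2007: 143 days at 3.85% → £22,000 × 3.85% × 143/365 = £331.8384
23 January – 31 January 2007: 9 days at 4.2% → £22,000 × 4.2% × 9/365 = £22.7836
Total = £663.4658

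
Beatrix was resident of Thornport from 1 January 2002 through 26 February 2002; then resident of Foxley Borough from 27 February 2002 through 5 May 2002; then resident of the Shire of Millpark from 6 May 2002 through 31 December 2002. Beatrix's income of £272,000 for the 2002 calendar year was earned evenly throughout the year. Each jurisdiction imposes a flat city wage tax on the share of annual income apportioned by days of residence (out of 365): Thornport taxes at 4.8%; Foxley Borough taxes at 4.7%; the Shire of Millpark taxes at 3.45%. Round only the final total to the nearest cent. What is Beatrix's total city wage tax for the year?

£10,590.86

Thornport, 1 January – 26 February 2002: 57 days → £272,000 × 4.8% × 57/365 = £2,038.8822
Foxley Borough, 27 February – 5 May 2002: 68 days → £272,000 × 4.7% × 68/365 = £2,381.6767
The Shire of Millpark, 6 May – 31 December 2002: 240 days → £272,000 × 3.45% × 240/365 = £6,170.3014
Total = £10,590.8603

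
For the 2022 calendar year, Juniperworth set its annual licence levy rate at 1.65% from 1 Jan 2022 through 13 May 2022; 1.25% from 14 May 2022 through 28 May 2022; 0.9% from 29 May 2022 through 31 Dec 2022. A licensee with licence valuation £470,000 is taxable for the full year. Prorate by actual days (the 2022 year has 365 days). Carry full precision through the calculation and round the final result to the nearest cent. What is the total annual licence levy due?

£5,582.05

1 Jan – 13 May 2022: 133 days at 1.65% → £470,000 × 1.65% × 133/365 = £2,825.7945
14 May – 28 May 2022: 15 days at 1.25% → £470,000 × 1.25% × 15/365 = £241.4384
29 May – 31 Dec 2022: 217 days at 0.9% → £470,000 × 0.9% × 217/365 = £2,514.8219
Total = £5,582.0548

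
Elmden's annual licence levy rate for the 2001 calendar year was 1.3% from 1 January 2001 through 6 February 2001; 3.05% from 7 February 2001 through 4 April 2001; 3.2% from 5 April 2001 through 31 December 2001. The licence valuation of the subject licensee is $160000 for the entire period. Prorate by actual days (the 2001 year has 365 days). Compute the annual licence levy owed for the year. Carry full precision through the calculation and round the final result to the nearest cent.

$4774.36

1 January – 6 February 2001: 37 days at 1.3% → $160000 × 1.3% × 37/365 = $210.8493
7 February – 4 April 2001: 57 days at 3.05% → $160000 × 3.05% × 57/365 = $762.0822
5 April – 31 December 2001: 271 days at 3.2% → $160000 × 3.2% × 271/365 = $3801.4247
Total = $4774.3562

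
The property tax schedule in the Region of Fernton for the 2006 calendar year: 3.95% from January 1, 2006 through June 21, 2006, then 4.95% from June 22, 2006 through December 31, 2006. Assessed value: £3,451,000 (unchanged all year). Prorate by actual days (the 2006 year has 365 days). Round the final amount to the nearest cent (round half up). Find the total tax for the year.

January 1 – June 21, 2006: 172 days at 3.95% → £3,451,000 × 3.95% × 172/365 = £64,235.8740
June 22 – December 31, 2006: 193 days at 4.95% → £3,451,000 × 4.95% × 193/365 = £90,326.3795
Total = £154,562.2534

£154,562.25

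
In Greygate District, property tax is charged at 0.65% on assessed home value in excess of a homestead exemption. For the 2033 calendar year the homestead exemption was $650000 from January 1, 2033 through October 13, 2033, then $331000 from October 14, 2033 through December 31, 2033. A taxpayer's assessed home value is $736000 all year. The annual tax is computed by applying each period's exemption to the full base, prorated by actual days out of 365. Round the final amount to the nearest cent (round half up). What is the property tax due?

January 1 – October 13, 2033: 286 days, exemption $650000 → ($736000 − $650000) × 0.65% × 286/365 = $438.0110
October 14 – December 31, 2033: 79 days, exemption $331000 → ($736000 − $331000) × 0.65% × 79/365 = $569.7740
Total = $1007.7849

$1007.78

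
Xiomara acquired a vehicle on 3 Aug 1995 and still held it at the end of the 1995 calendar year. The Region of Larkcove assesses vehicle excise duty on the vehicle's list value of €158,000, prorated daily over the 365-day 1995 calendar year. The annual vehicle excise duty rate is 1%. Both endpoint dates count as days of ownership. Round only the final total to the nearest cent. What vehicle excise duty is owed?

€653.64

Days held (3 Aug – 31 Dec 1995): 151 out of 365
Tax = €158,000 × 1% × 151/365 = €653.6438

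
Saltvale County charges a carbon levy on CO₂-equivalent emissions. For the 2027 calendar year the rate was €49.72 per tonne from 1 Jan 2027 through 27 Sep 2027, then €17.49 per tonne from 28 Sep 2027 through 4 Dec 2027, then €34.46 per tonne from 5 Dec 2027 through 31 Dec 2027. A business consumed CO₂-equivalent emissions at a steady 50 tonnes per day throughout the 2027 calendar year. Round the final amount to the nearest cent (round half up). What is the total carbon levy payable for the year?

1 Jan – 27 Sep 2027: 270 days × 50 tonnes/day = 13,500 tonnes at €49.72/tonne → €671220.00
28 Sep – 4 Dec 2027: 68 days × 50 tonnes/day = 3,400 tonnes at €17.49/tonne → €59466.00
5 Dec – 31 Dec 2027: 27 days × 50 tonnes/day = 1,350 tonnes at €34.46/tonne → €46521.00

€777207.00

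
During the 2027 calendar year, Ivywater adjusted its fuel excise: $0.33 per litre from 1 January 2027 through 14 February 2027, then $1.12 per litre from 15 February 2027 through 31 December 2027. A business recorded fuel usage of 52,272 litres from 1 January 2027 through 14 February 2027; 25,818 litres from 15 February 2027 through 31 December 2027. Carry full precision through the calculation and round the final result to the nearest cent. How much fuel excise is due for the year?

1 January – 14 February 2027: 52,272 litres at $0.33/litre → $17,249.76
15 February – 31 December 2027: 25,818 litres at $1.12/litre → $28,916.16

$46,165.92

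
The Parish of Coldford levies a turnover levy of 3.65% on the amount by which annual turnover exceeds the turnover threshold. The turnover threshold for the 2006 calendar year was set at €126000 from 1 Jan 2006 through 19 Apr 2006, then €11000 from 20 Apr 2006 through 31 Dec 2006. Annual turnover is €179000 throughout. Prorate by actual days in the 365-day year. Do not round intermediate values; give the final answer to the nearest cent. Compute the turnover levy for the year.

1 Jan – 19 Apr 2006: 109 days, exemption €126000 → (€179000 − €126000) × 3.65% × 109/365 = €577.7000
20 Apr – 31 Dec 2006: 256 days, exemption €11000 → (€179000 − €11000) × 3.65% × 256/365 = €4300.8000
Total = €4878.5000

€4878.50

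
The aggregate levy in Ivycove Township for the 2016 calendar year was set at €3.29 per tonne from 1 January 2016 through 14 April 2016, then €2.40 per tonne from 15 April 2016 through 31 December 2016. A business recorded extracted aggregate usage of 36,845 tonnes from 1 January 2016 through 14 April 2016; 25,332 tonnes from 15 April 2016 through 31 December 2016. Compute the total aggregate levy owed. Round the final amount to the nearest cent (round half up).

1 January – 14 April 2016: 36,845 tonnes at €3.29/tonne → €121,220.05
15 April – 31 December 2016: 25,332 tonnes at €2.40/tonne → €60,796.80

€182,016.85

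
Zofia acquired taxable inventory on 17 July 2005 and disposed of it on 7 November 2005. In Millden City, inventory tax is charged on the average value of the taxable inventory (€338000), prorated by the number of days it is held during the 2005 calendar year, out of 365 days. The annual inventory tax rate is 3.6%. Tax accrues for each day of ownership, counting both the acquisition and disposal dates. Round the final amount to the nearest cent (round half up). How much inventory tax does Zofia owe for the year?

€3800.42

Days held (17 July – 7 November 2005): 114 out of 365
Tax = €338000 × 3.6% × 114/365 = €3800.4164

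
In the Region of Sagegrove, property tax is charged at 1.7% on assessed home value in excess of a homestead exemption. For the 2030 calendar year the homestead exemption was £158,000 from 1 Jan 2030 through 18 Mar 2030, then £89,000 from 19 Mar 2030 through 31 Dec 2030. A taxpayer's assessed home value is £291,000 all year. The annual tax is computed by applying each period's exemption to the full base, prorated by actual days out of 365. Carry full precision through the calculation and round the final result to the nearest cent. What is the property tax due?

£3,186.55

1 Jan – 18 Mar 2030: 77 days, exemption £158,000 → (£291,000 − £158,000) × 1.7% × 77/365 = £476.9781
19 Mar – 31 Dec 2030: 288 days, exemption £89,000 → (£291,000 − £89,000) × 1.7% × 288/365 = £2,709.5671
Total = £3,186.5452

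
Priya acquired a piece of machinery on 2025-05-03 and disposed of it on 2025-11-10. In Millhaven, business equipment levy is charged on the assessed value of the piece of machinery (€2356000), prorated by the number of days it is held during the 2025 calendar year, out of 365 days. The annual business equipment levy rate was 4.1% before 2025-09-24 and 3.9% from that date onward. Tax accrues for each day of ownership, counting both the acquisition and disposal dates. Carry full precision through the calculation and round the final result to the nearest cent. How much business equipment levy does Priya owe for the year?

€50192.48

2025-05-03 to 2025-09-23: 144 days at 4.1% → €2356000 × 4.1% × 144/365 = €38109.1068
2025-09-24 to 2025-11-10: 48 days at 3.9% → €2356000 × 3.9% × 48/365 = €12083.3753
Total = €50192.4822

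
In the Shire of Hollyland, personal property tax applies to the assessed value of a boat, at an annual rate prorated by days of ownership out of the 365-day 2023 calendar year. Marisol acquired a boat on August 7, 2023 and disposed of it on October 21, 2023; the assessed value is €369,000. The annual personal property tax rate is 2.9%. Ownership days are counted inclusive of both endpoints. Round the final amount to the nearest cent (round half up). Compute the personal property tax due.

Days held (August 7 – October 21, 2023): 76 out of 365
Tax = €369,000 × 2.9% × 76/365 = €2,228.1534

€2,228.15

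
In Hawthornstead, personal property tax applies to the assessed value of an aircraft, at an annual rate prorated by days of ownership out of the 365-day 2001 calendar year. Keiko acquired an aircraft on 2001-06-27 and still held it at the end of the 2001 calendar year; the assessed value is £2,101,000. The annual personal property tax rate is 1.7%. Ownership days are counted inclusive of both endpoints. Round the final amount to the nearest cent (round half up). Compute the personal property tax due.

Days held (2001-06-27 to 2001-12-31): 188 out of 365
Tax = £2,101,000 × 1.7% × 188/365 = £18,396.7014

£18,396.70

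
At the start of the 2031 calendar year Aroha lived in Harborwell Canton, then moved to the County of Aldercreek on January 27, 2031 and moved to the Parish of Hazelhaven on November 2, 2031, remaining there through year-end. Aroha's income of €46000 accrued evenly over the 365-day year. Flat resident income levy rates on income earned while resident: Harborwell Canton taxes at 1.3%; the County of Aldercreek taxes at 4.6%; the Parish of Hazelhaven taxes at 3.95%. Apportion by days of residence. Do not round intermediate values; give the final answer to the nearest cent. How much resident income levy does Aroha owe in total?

€1958.72

Harborwell Canton, January 1 – January 26, 2031: 26 days → €46000 × 1.3% × 26/365 = €42.5973
The County of Aldercreek, January 27 – November 1, 2031: 279 days → €46000 × 4.6% × 279/365 = €1617.4356
The Parish of Hazelhaven, November 2 – December 31, 2031: 60 days → €46000 × 3.95% × 60/365 = €298.6849
Total = €1958.7178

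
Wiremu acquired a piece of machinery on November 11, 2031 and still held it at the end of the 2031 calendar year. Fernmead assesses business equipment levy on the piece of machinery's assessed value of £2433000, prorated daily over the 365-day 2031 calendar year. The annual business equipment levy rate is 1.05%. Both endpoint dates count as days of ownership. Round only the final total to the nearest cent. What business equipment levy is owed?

£3569.51

Days held (November 11 – December 31, 2031): 51 out of 365
Tax = £2433000 × 1.05% × 51/365 = £3569.5110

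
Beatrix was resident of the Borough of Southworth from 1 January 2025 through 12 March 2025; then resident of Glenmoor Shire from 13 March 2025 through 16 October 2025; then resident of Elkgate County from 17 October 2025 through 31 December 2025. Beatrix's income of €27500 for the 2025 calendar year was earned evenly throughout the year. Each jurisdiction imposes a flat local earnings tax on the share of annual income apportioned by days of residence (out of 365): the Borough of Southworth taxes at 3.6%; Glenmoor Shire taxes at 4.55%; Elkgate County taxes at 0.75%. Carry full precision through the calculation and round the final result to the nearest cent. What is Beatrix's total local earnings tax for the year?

The Borough of Southworth, 1 January – 12 March 2025: 71 days → €27500 × 3.6% × 71/365 = €192.5753
Glenmoor Shire, 13 March – 16 October 2025: 218 days → €27500 × 4.55% × 218/365 = €747.3219
Elkgate County, 17 October – 31 December 2025: 76 days → €27500 × 0.75% × 76/365 = €42.9452
Total = €982.8425

€982.84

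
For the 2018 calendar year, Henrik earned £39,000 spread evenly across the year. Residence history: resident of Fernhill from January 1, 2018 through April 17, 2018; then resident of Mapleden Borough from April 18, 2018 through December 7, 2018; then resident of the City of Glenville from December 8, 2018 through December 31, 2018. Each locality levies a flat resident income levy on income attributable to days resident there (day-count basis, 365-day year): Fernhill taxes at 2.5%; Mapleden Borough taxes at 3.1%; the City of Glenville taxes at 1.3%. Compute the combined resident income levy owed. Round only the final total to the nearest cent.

£1,094.24

Fernhill, January 1 – April 17, 2018: 107 days → £39,000 × 2.5% × 107/365 = £285.8219
Mapleden Borough, April 18 – December 7, 2018: 234 days → £39,000 × 3.1% × 234/365 = £775.0849
The City of Glenville, December 8 – December 31, 2018: 24 days → £39,000 × 1.3% × 24/365 = £33.3370
Total = £1,094.2438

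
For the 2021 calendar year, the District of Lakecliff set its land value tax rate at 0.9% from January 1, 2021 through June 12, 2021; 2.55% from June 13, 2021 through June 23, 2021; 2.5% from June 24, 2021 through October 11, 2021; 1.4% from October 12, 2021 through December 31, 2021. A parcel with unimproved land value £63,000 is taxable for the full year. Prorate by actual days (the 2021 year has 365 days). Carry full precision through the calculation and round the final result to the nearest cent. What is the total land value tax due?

January 1 – June 12, 2021: 163 days at 0.9% → £63,000 × 0.9% × 163/365 = £253.2082
June 13 – June 23, 2021: 11 days at 2.55% → £63,000 × 2.55% × 11/365 = £48.4151
June 24 – October 11, 2021: 110 days at 2.5% → £63,000 × 2.5% × 110/365 = £474.6575
October 12 – December 31, 2021: 81 days at 1.4% → £63,000 × 1.4% × 81/365 = £195.7315
Total = £972.0123

£972.01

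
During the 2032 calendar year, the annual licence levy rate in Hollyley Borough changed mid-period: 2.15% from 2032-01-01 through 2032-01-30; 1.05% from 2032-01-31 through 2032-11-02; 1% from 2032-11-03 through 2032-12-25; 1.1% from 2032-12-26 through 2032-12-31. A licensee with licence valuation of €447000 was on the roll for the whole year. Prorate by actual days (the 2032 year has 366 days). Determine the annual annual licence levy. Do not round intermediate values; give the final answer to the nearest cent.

2032-01-01 to 2032-01-30: 30 days at 2.15% → €447000 × 2.15% × 30/366 = €787.7459
2032-01-31 to 2032-11-02: 277 days at 1.05% → €447000 × 1.05% × 277/366 = €3552.1844
2032-11-03 to 2032-12-25: 53 days at 1% → €447000 × 1% × 53/366 = €647.2951
2032-12-26 to 2032-12-31: 6 days at 1.1% → €447000 × 1.1% × 6/366 = €80.6066
Total = €5067.8320

€5067.83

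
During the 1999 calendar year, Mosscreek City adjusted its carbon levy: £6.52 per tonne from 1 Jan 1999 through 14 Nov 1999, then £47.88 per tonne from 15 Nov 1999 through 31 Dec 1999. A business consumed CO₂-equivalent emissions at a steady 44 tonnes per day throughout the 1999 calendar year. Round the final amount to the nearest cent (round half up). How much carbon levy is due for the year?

£190,243.68

1 Jan – 14 Nov 1999: 318 days × 44 tonnes/day = 13,992 tonnes at £6.52/tonne → £91,227.84
15 Nov – 31 Dec 1999: 47 days × 44 tonnes/day = 2,068 tonnes at £47.88/tonne → £99,015.84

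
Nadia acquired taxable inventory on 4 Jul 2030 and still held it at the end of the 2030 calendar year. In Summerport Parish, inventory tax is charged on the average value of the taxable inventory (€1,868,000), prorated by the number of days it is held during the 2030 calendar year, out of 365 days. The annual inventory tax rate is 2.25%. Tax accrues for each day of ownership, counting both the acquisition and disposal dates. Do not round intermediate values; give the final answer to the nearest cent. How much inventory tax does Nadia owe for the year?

Days held (4 Jul – 31 Dec 2030): 181 out of 365
Tax = €1,868,000 × 2.25% × 181/365 = €20,842.2740

€20,842.27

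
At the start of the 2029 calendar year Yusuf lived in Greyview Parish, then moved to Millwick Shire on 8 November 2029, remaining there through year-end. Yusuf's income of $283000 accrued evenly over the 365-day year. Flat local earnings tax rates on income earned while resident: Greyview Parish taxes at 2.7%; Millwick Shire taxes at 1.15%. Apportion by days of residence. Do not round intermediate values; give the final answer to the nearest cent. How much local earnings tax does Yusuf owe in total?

Greyview Parish, 1 January – 7 November 2029: 311 days → $283000 × 2.7% × 311/365 = $6510.5507
Millwick Shire, 8 November – 31 December 2029: 54 days → $283000 × 1.15% × 54/365 = $481.4877
Total = $6992.0384

$6992.04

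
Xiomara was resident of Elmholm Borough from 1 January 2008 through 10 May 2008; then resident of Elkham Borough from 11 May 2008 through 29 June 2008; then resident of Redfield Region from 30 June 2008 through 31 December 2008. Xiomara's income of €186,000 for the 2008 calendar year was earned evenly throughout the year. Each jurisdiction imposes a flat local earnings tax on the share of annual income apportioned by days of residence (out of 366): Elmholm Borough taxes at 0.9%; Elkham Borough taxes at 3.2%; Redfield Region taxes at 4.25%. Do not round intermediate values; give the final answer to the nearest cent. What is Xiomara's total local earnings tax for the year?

Elmholm Borough, 1 January – 10 May 2008: 131 days → €186,000 × 0.9% × 131/366 = €599.1639
Elkham Borough, 11 May – 29 June 2008: 50 days → €186,000 × 3.2% × 50/366 = €813.1148
Redfield Region, 30 June – 31 December 2008: 185 days → €186,000 × 4.25% × 185/366 = €3,995.6967
Total = €5,407.9754

€5,407.98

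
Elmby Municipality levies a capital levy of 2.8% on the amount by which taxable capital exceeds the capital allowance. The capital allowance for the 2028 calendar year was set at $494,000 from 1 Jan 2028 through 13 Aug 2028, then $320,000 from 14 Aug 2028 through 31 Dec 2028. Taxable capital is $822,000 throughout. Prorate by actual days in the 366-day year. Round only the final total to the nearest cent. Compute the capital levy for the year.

$11,047.61

1 Jan – 13 Aug 2028: 226 days, exemption $494,000 → ($822,000 − $494,000) × 2.8% × 226/366 = $5,670.9945
14 Aug – 31 Dec 2028: 140 days, exemption $320,000 → ($822,000 − $320,000) × 2.8% × 140/366 = $5,376.6120
Total = $11,047.6066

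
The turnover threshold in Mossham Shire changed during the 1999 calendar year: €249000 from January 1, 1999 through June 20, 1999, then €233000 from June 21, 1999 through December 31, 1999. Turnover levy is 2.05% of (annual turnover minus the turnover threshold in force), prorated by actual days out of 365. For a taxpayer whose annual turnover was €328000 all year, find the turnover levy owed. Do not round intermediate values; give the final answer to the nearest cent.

January 1 – June 20, 1999: 171 days, exemption €249000 → (€328000 − €249000) × 2.05% × 171/365 = €758.7247
June 21 – December 31, 1999: 194 days, exemption €233000 → (€328000 − €233000) × 2.05% × 194/365 = €1035.1096
Total = €1793.8342

€1793.83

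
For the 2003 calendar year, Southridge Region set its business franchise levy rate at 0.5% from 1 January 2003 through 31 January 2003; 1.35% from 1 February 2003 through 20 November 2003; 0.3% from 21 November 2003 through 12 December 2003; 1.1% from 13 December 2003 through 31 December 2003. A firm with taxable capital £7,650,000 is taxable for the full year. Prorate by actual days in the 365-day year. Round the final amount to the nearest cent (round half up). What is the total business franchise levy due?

1 January – 31 January 2003: 31 days at 0.5% → £7,650,000 × 0.5% × 31/365 = £3,248.6301
1 February – 20 November 2003: 293 days at 1.35% → £7,650,000 × 1.35% × 293/365 = £82,902.9452
21 November – 12 December 2003: 22 days at 0.3% → £7,650,000 × 0.3% × 22/365 = £1,383.2877
13 December – 31 December 2003: 19 days at 1.1% → £7,650,000 × 1.1% × 19/365 = £4,380.4110
Total = £91,915.2740

£91,915.27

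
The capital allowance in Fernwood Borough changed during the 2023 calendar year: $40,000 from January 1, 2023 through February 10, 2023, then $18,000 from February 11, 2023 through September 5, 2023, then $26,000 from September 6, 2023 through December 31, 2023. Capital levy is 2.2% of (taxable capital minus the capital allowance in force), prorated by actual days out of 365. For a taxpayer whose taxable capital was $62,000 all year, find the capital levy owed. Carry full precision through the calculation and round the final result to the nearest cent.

January 1 – February 10, 2023: 41 days, exemption $40,000 → ($62,000 − $40,000) × 2.2% × 41/365 = $54.3671
February 11 – September 5, 2023: 207 days, exemption $18,000 → ($62,000 − $18,000) × 2.2% × 207/365 = $548.9753
September 6 – December 31, 2023: 117 days, exemption $26,000 → ($62,000 − $26,000) × 2.2% × 117/365 = $253.8740
Total = $857.2164

$857.22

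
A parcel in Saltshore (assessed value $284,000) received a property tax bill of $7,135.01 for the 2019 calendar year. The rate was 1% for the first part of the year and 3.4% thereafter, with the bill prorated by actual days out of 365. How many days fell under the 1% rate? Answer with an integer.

135 days

Let d = days at the first rate; then 365 − d days at the second rate.
$284,000 × [1%·d + 3.4%·(365−d)] / 365 = $7,135.01
Solving gives d = 135, so the new rate took effect on 16 May 2019.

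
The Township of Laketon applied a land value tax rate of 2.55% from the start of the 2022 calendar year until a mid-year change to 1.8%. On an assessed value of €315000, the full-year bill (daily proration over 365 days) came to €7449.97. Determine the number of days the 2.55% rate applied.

Let d = days at the first rate; then 365 − d days at the second rate.
€315000 × [2.55%·d + 1.8%·(365−d)] / 365 = €7449.97
Solving gives d = 275, so the new rate took effect on October 3, 2022.

275 days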